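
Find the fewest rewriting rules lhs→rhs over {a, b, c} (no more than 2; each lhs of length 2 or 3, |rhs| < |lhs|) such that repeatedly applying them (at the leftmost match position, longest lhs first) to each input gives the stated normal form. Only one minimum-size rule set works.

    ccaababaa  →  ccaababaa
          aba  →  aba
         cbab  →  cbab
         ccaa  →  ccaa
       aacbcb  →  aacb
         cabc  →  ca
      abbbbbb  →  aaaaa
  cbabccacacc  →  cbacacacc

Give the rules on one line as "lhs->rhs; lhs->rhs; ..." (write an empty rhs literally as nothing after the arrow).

bbb->aa; bc->

  | ccaababaa
  | aba
  | cbab
  | ccaa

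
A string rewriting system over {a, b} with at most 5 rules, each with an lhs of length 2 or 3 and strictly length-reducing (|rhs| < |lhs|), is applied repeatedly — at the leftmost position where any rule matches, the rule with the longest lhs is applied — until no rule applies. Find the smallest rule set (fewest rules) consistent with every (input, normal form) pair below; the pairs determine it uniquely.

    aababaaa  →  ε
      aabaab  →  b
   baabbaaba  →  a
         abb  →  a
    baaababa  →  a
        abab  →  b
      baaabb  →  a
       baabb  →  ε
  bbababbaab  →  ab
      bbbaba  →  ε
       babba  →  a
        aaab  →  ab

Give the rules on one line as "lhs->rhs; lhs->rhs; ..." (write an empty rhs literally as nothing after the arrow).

aa->; ba->a; bb->; bba->bb

  | aababaaa => babaaa => abaaa => aaaa => aa => ε
  | aabaab => baab => aab => b
  | baabbaaba => aabbaaba => bbaaba => bbaba => bbba => ba => a
  | abb => a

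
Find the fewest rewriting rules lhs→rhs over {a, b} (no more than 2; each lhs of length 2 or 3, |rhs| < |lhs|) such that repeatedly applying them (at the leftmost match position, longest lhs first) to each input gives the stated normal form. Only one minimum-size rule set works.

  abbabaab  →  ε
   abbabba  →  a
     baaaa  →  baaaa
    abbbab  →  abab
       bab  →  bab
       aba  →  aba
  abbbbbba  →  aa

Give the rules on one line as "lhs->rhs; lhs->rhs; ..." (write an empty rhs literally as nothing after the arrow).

aab->b; bb->

  | abbabaab => aabaab => baab => bb => ε
  | abbabba => aabba => bba => a
  | baaaa
  | abbbab => abab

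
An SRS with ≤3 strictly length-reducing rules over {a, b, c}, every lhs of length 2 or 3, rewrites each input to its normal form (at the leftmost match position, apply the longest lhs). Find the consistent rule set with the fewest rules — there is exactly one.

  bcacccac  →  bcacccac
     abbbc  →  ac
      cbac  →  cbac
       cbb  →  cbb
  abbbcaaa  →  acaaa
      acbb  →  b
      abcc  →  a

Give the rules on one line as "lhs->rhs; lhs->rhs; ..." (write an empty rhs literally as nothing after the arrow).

acb->; bbb->; bcc->

  | bcacccac
  | abbbc => ac
  | cbac
  | cbb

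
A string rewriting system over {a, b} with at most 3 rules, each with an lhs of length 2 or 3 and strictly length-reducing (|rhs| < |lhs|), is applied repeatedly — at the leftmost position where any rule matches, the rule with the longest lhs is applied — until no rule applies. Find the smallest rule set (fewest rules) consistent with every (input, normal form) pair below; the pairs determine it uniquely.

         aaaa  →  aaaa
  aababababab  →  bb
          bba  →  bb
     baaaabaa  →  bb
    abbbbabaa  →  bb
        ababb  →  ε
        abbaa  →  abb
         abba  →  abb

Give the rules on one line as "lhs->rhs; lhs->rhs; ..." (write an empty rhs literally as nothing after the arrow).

  | aaaa
  | aababababab => ababababab => babababab => bbababab => bbbabab => abab => bab => bb
  | bba => bb
  | baaaabaa => baaabaa => baabaa => babaa => bbaa => bba => bb

aba->ba; ba->b; bbb->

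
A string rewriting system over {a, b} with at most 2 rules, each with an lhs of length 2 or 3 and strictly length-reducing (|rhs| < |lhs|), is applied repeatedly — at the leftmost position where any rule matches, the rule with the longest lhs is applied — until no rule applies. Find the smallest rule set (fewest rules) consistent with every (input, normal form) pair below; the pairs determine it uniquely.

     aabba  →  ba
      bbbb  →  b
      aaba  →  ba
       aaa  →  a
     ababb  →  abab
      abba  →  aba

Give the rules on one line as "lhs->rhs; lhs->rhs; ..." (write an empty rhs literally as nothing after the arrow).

  | aabba => bba => ba
  | bbbb => bbb => bb => b
  | aaba => ba
  | aaa => a

aa->; bb->b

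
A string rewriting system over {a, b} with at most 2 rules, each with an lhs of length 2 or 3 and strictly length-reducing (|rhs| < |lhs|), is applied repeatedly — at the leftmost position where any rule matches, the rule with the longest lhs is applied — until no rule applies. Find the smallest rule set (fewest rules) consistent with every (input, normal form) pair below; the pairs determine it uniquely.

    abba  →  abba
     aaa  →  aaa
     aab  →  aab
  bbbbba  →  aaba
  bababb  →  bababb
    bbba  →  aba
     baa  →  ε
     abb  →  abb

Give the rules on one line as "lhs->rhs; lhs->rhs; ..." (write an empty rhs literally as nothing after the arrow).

  | abba
  | aaa
  | aab
  | bbbbba => abbba => aaba

baa->; bbb->ab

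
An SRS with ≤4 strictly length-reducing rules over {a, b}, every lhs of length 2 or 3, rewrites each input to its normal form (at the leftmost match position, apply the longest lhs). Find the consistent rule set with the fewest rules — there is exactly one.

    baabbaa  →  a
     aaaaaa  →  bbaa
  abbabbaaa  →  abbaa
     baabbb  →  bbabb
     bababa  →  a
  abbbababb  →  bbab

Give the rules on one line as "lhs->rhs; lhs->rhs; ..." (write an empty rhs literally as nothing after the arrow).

aaa->ba; aab->ba; aba->b; bbb->

  | baabbaa => bbabaa => bbba => a
  | aaaaaa => baaaa => bbaa
  | abbabbaaa => abbabbba => abbaa
  | baabbb => bbabb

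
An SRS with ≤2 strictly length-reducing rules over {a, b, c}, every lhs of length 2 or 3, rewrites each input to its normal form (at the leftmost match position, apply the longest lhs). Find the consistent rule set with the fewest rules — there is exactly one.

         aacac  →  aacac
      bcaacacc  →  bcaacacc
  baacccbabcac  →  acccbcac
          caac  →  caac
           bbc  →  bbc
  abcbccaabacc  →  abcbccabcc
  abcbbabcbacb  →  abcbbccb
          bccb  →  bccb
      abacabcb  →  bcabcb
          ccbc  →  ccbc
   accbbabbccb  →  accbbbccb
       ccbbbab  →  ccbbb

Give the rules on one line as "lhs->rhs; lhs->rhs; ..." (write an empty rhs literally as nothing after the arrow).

  | aacac
  | bcaacacc
  | baacccbabcac => acccbabcac => acccbcac
  | caac

aba->b; ba->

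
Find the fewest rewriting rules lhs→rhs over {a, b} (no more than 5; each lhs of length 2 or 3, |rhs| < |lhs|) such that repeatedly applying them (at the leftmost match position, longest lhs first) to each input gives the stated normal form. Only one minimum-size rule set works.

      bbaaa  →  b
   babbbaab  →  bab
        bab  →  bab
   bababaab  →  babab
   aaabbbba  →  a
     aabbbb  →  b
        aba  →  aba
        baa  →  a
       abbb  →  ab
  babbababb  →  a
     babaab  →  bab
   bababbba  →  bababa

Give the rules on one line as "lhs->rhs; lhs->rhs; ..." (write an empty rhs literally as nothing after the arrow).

aa->b; aaa->a; bb->a; bbb->b

  | bbaaa => aaaa => aa => b
  | babbbaab => babaab => babbb => bab
  | bab
  | bababaab => bababbb => babab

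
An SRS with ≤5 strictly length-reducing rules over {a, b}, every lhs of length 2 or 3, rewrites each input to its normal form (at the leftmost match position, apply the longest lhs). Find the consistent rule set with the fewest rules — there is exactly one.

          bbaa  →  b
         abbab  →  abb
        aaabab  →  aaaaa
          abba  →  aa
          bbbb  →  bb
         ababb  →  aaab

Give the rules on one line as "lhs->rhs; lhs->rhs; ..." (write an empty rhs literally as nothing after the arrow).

  | bbaa => bbb => b
  | abbab => abaa => abb
  | aaabab => aaaaa
  | abba => aba => aa

ba->a; baa->bb; bab->aa; bbb->b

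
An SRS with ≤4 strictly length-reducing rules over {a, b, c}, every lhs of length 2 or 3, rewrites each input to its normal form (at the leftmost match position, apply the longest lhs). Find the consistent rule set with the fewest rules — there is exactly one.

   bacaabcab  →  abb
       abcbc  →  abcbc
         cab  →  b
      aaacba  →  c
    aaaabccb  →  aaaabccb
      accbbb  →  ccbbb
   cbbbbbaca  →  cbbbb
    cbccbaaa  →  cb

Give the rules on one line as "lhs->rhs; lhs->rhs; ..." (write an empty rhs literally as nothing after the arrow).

  | bacaabcab => caabcab => abcab => abb
  | abcbc
  | cab => b
  | aaacba => aacba => acba => cba => c

ac->c; ba->; ca->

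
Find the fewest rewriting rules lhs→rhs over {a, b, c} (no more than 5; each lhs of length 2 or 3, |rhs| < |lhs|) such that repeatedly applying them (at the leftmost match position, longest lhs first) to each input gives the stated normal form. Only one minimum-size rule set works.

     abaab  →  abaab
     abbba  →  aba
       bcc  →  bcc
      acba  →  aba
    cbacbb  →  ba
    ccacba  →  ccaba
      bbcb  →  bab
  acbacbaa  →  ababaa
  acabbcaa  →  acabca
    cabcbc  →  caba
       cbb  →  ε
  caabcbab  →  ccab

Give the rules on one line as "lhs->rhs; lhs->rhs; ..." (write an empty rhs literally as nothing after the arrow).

aaa->ca; bb->; bbc->ba; cb->b

  | abaab
  | abbba => aba
  | bcc
  | acba => aba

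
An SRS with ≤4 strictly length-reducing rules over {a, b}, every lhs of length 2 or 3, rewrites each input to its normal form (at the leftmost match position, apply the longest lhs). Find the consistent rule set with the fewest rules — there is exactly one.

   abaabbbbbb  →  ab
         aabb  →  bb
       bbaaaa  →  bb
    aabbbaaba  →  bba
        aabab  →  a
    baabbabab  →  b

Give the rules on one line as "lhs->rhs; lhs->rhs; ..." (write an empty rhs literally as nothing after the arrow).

  | abaabbbbbb => abbbbbbb => abbbbb => abbb => ab
  | aabb => bb
  | bbaaaa => bbaa => bb
  | aabbbaaba => bbbaaba => baaba => bba

aa->; bab->a; bbb->b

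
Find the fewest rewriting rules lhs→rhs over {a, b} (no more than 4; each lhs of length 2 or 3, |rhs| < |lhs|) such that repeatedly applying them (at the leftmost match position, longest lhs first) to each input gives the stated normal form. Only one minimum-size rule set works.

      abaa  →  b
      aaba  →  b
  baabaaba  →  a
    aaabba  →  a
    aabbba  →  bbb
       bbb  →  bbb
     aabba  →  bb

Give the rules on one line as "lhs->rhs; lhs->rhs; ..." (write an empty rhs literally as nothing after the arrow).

  | abaa => aa => b
  | aaba => bba => b
  | baabaaba => aabaaba => bbaaba => baba => aba => a
  | aaabba => babba => abba => ba => a

aa->b; ab->; ba->a; bba->b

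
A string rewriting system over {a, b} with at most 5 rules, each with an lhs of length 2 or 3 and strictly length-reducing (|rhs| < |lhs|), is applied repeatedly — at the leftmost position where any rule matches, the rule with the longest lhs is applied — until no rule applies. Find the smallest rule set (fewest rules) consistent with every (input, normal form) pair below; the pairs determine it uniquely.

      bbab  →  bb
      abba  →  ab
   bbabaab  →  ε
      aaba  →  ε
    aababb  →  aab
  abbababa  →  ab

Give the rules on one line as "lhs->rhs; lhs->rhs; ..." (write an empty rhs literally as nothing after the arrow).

  | bbab => bb
  | abba => ab
  | bbabaab => bbaab => bab => ε
  | aaba => aaa => ε

aaa->; ba->a; bab->; bba->b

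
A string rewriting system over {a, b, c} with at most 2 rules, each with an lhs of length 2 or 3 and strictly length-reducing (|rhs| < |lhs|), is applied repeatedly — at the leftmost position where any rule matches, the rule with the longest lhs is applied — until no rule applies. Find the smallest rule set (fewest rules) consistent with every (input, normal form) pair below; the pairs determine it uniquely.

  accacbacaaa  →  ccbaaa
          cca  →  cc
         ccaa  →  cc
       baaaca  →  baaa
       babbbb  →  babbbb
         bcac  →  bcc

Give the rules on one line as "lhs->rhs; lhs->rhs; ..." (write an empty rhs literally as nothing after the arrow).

  | accacbacaaa => cacbacaaa => ccbacaaa => ccbaaa
  | cca => cc
  | ccaa => cca => cc
  | baaaca => baaa

ac->; ca->c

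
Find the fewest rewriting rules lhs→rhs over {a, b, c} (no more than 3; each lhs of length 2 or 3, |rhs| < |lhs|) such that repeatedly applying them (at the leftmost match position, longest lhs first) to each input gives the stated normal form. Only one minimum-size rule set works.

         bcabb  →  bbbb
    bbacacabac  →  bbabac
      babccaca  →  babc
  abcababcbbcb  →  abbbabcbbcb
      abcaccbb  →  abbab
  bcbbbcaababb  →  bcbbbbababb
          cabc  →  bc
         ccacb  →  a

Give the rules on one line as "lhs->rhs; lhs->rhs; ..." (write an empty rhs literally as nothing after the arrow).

bca->bb; ca->; ccb->a

  | bcabb => bbbb
  | bbacacabac => bbacabac => bbabac
  | babccaca => babcca => babc
  | abcababcbbcb => abbbabcbbcb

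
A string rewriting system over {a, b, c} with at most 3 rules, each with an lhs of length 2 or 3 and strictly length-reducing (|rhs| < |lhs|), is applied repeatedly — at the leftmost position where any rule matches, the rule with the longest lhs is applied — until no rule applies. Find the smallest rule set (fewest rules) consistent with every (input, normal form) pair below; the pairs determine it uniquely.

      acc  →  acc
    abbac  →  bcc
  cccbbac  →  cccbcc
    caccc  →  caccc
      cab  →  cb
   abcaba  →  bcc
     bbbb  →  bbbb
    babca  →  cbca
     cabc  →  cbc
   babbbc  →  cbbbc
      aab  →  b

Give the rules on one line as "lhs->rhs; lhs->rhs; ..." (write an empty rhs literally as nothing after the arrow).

ab->b; ba->c

  | acc
  | abbac => bbac => bcc
  | cccbbac => cccbcc
  | caccc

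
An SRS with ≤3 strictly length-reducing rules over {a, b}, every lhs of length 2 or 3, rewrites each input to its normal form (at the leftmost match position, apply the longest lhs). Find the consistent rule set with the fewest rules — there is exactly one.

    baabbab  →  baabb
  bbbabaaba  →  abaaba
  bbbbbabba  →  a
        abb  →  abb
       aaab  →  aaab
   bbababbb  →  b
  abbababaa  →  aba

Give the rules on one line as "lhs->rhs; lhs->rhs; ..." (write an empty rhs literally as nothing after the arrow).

  | baabbab => baabb
  | bbbabaaba => abaaba
  | bbbbbabba => bbabba => bbba => a
  | abb

bba->b; bbb->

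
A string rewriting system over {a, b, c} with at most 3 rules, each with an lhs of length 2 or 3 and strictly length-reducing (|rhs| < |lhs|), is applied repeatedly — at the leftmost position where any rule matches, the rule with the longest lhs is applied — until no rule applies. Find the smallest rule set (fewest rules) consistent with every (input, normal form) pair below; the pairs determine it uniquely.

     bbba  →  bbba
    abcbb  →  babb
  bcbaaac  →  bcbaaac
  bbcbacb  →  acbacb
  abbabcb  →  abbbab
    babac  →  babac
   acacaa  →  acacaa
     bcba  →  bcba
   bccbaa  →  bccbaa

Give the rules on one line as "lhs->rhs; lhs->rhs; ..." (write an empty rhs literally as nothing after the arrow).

abc->ba; bbc->ac

  | bbba
  | abcbb => babb
  | bcbaaac
  | bbcbacb => acbacb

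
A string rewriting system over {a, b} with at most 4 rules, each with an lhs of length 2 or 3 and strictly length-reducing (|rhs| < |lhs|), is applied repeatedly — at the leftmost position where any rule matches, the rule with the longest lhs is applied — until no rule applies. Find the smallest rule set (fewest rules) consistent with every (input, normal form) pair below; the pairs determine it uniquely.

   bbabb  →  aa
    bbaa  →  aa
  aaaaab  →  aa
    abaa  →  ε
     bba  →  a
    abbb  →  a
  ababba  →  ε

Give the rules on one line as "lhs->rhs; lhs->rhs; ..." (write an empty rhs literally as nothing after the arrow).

  | bbabb => baab => aab => aa
  | bbaa => baa => aa
  | aaaaab => aab => aa
  | abaa => aaa => ε

aaa->; ab->a; ba->a; bab->aa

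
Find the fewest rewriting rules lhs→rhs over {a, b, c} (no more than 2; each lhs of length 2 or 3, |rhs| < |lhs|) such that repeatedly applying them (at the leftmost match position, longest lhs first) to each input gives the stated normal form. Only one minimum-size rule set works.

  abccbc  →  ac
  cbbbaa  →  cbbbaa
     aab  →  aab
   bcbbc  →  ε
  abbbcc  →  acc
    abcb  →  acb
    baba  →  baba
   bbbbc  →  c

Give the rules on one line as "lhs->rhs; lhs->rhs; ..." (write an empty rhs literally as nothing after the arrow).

  | abccbc => accbc => ac
  | cbbbaa
  | aab
  | bcbbc => cbbc => cbc => ε

bc->c; cbc->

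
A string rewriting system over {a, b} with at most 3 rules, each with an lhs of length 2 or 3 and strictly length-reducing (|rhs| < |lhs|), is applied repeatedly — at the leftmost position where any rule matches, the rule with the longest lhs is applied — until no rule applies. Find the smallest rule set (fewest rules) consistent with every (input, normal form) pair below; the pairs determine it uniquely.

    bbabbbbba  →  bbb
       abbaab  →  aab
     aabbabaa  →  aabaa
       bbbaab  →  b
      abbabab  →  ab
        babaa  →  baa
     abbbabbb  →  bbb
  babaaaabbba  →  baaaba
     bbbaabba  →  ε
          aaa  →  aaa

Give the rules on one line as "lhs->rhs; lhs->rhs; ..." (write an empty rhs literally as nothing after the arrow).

  | bbabbbbba => bbbbba => bbb
  | abbaab => aab
  | aabbabaa => aabaa
  | bbbaab => bab => b

abb->; bab->b; bba->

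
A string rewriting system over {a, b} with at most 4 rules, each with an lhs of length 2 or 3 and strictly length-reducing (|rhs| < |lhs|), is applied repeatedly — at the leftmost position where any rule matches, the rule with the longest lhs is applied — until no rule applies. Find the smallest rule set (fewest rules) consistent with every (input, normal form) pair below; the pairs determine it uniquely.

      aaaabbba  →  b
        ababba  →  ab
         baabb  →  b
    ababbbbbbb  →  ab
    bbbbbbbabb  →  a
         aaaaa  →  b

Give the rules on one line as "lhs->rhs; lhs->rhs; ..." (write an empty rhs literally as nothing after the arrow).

  | aaaabbba => abbba => aaba => bba => aa => b
  | ababba => abaaa => ab
  | baabb => bbbb => abb => aa => b
  | ababbbbbbb => abaabbbbb => abbbbbbb => aabbbbb => bbbbbb => abbbb => aabb => bbb => ab

aa->b; aaa->; bb->a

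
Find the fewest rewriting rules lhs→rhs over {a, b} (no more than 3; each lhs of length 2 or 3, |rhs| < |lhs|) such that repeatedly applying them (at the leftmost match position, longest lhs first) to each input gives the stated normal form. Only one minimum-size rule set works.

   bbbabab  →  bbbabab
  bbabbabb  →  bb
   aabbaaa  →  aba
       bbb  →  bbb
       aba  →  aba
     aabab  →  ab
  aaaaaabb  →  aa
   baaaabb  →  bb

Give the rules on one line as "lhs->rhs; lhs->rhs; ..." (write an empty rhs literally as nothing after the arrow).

aab->; abb->; baa->ab

  | bbbabab
  | bbabbabb => bbabb => bb
  | aabbaaa => baaa => aba
  | bbb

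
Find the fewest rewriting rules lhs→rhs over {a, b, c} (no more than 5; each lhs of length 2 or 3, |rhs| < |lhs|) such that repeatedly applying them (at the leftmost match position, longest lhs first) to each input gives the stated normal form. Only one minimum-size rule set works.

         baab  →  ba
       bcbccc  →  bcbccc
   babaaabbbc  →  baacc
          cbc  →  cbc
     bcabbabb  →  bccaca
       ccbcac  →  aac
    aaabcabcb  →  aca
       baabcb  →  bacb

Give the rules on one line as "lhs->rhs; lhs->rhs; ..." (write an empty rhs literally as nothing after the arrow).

  | baab => ba
  | bcbccc
  | babaaabbbc => baaabbbc => baacabc => baacc
  | cbc

ab->; abb->ca; bbc->a; ccb->bb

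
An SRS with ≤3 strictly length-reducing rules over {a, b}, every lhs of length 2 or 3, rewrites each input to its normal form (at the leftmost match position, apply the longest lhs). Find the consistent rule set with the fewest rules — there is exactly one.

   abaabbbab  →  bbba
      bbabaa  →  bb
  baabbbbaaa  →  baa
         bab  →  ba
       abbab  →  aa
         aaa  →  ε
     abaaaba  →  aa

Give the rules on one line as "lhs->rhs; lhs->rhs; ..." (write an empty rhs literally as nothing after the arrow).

aaa->; ab->a

  | abaabbbab => aaabbbab => bbbab => bbba
  | bbabaa => bbaaa => bb
  | baabbbbaaa => baabbbaaa => baabbaaa => baabaaa => baaaaa => baa
  | bab => ba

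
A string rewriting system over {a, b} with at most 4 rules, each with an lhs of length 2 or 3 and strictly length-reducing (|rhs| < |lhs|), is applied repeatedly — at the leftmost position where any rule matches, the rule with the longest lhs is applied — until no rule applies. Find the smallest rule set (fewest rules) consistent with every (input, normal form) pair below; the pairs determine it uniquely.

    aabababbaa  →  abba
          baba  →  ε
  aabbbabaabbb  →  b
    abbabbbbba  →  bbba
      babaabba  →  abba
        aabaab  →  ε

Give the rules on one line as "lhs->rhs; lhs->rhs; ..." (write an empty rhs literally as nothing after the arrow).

  | aabababbaa => abababbaa => aaaabbaa => abbaa => abba
  | baba => aaa => ε
  | aabbbabaabbb => abbbabaabbb => abbaaaabbb => abbabbb => abaabb => ababb => aaab => b
  | abbabbbbba => abaabbbba => ababbbba => aaabbba => bbba

aa->a; aaa->; bab->aa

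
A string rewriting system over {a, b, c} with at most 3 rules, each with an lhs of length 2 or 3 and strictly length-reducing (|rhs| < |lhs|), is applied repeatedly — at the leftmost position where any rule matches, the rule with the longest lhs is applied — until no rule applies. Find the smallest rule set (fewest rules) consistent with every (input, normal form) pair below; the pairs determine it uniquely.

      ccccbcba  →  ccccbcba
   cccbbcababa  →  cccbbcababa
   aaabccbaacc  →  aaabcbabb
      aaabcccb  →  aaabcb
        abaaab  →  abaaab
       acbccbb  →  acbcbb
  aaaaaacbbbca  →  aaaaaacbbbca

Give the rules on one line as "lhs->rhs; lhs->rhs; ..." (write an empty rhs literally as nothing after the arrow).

  | ccccbcba
  | cccbbcababa
  | aaabccbaacc => aaabcbaacc => aaabcbabb
  | aaabcccb => aaabccb => aaabcb

acc->bb; bcc->bc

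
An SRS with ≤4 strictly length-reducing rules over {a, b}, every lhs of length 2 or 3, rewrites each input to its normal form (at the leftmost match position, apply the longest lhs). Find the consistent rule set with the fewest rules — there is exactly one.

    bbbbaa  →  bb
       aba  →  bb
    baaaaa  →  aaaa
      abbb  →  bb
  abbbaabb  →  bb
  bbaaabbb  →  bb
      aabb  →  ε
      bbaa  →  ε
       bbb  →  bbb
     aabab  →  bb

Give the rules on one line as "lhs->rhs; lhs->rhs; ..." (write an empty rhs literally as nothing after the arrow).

  | bbbbaa => bbba => bb
  | aba => bb
  | baaaaa => aaaa
  | abbb => bb

ab->; aba->bb; ba->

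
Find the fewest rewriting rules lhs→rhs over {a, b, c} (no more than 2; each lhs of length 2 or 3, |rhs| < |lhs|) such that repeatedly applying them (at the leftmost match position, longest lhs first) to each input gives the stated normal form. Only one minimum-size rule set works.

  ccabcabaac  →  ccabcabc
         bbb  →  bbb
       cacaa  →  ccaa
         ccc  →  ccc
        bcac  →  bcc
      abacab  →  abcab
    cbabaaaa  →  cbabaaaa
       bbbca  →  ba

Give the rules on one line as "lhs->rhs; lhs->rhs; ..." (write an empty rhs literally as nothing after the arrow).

  | ccabcabaac => ccabcabac => ccabcabc
  | bbb
  | cacaa => ccaa
  | ccc

ac->c; bbc->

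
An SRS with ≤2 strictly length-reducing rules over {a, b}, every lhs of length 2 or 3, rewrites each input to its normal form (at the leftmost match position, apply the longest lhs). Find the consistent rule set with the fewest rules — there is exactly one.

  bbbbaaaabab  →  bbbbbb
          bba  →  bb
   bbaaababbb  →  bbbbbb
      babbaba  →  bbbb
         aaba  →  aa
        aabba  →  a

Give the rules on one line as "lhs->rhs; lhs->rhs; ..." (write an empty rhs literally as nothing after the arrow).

  | bbbbaaaabab => bbbbaaabab => bbbbaabab => bbbbabab => bbbbbab => bbbbbb
  | bba => bb
  | bbaaababbb => bbaababbb => bbababbb => bbbabbb => bbbbbb
  | babbaba => bbbaba => bbbba => bbbb

ab->; ba->b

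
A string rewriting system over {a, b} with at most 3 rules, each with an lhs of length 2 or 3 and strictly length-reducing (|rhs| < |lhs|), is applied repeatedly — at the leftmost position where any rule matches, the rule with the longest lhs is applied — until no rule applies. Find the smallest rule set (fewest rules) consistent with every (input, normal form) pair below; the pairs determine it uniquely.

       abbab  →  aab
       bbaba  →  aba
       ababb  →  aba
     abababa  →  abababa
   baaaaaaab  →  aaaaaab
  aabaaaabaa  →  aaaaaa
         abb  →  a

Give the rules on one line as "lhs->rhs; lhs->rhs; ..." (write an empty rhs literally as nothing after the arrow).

baa->a; bb->

  | abbab => aab
  | bbaba => aba
  | ababb => aba
  | abababa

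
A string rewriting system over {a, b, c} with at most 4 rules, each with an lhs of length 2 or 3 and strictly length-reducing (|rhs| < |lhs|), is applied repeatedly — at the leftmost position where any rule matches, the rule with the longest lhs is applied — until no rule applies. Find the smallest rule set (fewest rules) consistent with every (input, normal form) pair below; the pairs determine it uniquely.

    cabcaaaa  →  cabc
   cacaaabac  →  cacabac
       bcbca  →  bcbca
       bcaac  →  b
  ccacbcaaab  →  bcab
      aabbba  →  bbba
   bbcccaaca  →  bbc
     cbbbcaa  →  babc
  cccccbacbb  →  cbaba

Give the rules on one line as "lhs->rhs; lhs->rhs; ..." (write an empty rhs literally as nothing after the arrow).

aa->; cbb->ba; cc->; cca->c

  | cabcaaaa => cabcaa => cabc
  | cacaaabac => cacabac
  | bcbca
  | bcaac => bcc => b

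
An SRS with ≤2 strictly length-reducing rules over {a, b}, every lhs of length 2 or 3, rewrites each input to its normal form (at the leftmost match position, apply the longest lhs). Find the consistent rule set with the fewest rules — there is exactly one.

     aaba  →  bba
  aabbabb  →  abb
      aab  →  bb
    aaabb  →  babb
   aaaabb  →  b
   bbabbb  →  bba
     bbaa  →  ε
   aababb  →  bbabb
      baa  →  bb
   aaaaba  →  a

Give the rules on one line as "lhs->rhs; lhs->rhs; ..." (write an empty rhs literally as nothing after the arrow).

aa->b; bbb->

  | aaba => bba
  | aabbabb => bbbabb => abb
  | aab => bb
  | aaabb => babb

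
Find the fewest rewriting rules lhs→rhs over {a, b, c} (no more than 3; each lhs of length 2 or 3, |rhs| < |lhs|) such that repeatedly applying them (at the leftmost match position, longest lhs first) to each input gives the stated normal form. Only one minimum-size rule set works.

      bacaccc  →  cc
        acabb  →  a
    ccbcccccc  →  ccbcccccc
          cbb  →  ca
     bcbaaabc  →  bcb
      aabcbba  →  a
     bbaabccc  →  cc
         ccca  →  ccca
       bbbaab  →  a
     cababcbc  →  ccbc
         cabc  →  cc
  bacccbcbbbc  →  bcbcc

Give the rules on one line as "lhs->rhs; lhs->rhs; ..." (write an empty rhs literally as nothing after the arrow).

  | bacaccc => bbaccc => aaccc => abcc => cc
  | acabb => babb => bb => a
  | ccbcccccc
  | cbb => ca

ab->; ac->b; bb->a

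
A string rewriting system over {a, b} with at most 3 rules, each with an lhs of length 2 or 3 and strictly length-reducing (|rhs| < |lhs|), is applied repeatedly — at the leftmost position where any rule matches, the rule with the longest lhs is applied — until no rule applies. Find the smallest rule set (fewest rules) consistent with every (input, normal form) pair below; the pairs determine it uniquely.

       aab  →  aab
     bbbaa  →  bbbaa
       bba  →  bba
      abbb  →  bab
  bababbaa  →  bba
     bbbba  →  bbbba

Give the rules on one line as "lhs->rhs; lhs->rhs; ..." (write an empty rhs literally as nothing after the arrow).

  | aab
  | bbbaa
  | bba
  | abbb => bab

aaa->; abb->ba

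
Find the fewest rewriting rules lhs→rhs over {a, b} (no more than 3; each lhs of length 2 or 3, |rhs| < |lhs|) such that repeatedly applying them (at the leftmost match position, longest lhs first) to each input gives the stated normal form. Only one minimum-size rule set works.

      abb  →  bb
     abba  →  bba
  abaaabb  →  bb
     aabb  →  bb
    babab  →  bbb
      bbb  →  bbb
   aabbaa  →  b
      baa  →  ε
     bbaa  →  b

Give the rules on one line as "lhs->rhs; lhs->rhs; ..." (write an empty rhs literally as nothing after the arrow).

  | abb => bb
  | abba => bba
  | abaaabb => baaabb => abb => bb
  | aabb => abb => bb

ab->b; baa->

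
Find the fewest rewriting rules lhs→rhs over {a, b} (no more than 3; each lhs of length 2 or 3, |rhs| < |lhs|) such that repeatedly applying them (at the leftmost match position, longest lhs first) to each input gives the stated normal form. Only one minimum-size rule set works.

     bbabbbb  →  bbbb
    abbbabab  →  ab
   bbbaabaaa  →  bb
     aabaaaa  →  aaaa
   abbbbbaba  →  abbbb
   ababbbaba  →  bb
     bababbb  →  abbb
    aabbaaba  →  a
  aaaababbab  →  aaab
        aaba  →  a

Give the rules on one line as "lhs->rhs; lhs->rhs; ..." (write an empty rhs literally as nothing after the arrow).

aba->; ba->b; bab->

  | bbabbbb => bbbb
  | abbbabab => abbab => ab
  | bbbaabaaa => bbbabaaa => bbaaa => bbaa => bba => bb
  | aabaaaa => aaaa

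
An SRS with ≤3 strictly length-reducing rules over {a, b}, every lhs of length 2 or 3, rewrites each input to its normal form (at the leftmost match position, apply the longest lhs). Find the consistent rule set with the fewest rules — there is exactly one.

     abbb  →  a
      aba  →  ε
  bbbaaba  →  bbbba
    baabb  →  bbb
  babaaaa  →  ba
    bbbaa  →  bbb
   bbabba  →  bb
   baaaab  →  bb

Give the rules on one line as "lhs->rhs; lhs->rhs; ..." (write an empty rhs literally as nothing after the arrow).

aa->; ab->a

  | abbb => abb => ab => a
  | aba => aa => ε
  | bbbaaba => bbbba
  | baabb => bbb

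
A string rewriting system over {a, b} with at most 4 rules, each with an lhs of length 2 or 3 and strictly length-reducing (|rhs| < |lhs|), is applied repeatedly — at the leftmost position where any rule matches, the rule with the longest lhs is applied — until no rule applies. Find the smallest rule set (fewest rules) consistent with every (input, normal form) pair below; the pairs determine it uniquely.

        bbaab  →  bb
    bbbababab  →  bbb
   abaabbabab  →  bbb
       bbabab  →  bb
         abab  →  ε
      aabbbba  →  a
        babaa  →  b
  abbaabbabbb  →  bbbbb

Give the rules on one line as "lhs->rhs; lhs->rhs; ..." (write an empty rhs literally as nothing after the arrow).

aa->b; ab->; ba->a; bab->b

  | bbaab => baab => aab => bb
  | bbbababab => bbbabab => bbbab => bbb
  | abaabbabab => aabbabab => bbbabab => bbbab => bbb
  | bbabab => bbab => bb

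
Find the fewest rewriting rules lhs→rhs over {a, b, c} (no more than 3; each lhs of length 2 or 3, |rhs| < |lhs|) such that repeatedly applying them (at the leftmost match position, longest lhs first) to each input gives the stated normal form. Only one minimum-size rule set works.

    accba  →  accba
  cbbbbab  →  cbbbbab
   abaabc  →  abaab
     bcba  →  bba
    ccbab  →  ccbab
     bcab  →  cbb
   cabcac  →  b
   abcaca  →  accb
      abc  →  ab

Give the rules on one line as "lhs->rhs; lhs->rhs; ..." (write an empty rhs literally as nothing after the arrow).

  | accba
  | cbbbbab
  | abaabc => abaab
  | bcba => bba

bc->b; bca->cb; cac->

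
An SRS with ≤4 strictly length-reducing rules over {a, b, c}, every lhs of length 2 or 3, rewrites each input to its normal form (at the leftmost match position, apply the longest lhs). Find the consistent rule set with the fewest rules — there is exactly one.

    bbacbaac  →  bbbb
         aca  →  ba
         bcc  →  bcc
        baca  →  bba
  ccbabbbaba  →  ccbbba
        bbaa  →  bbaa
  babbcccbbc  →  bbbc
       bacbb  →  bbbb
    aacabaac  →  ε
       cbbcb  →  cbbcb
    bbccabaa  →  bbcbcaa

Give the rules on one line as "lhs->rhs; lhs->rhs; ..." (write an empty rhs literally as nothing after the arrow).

  | bbacbaac => bbbbaac => bbbbab => bbbb
  | aca => ba
  | bcc
  | baca => bba

ab->; ac->b; cab->bc; ccc->a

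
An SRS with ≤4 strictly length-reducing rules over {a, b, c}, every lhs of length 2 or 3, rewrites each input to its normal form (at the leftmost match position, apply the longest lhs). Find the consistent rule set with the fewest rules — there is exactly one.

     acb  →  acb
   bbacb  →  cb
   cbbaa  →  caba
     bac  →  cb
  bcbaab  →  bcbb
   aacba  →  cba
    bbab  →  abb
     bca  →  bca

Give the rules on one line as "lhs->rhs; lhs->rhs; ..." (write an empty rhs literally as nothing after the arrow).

aa->; abc->c; bac->cb; bba->ab

  | acb
  | bbacb => abcb => cb
  | cbbaa => caba
  | bac => cb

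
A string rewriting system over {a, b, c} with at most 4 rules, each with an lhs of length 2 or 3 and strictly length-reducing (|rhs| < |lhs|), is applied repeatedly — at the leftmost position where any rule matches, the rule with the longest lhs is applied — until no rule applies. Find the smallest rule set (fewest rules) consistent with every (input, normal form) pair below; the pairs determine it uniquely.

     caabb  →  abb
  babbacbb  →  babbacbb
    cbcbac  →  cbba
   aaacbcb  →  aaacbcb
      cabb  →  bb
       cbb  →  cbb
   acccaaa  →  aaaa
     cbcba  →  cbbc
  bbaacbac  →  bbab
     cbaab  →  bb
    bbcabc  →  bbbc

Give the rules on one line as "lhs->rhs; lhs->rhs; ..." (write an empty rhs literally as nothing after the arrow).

  | caabb => abb
  | babbacbb
  | cbcbac => cbbcc => cbba
  | aaacbcb

aba->b; ca->; cba->bc; cc->a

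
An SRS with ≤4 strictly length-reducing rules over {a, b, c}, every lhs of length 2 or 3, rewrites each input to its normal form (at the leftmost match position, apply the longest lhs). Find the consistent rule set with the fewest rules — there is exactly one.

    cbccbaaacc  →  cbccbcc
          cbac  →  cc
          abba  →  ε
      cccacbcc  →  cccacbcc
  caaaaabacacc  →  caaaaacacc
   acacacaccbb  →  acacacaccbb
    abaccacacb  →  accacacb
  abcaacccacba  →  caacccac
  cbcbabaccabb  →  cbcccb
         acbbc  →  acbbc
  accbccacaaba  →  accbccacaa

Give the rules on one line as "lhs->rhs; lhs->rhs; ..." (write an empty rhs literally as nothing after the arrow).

  | cbccbaaacc => cbccbbacc => cbccbcc
  | cbac => cc
  | abba => ba => ε
  | cccacbcc

ab->; ba->; baa->bb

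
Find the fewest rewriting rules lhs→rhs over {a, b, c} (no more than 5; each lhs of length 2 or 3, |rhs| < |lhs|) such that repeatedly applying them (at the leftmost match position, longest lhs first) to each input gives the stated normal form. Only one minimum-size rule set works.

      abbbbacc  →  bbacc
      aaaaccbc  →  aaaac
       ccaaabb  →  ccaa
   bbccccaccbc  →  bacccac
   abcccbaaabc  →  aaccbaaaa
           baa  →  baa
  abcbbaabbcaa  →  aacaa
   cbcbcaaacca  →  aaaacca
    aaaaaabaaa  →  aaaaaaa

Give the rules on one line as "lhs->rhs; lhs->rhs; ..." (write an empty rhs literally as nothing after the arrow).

  | abbbbacc => bbacc
  | aaaaccbc => aaaac
  | ccaaabb => ccaa
  | bbccccaccbc => bacccaccbc => bacccac

aba->; abb->; bc->a; cbc->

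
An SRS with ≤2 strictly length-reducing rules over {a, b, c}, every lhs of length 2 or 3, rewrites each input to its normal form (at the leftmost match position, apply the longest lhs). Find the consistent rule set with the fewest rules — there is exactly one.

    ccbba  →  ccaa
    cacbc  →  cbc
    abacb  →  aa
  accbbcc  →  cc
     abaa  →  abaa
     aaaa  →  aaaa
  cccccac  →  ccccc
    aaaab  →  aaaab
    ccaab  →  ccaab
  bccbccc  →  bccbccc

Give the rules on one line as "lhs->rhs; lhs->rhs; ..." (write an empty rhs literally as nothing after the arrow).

ac->; bb->a

  | ccbba => ccaa
  | cacbc => cbc
  | abacb => abb => aa
  | accbbcc => cbbcc => cacc => cc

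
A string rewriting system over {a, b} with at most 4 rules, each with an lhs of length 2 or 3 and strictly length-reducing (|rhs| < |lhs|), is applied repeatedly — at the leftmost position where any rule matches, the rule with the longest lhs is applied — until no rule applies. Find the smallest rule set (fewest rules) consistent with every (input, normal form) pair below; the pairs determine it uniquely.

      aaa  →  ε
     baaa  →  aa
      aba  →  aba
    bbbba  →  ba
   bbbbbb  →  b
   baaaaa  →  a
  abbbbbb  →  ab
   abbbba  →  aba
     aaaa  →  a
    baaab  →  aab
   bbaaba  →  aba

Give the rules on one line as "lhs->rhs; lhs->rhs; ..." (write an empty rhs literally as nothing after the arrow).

  | aaa => ε
  | baaa => aa
  | aba
  | bbbba => bbba => bba => ba

aaa->; baa->a; bb->b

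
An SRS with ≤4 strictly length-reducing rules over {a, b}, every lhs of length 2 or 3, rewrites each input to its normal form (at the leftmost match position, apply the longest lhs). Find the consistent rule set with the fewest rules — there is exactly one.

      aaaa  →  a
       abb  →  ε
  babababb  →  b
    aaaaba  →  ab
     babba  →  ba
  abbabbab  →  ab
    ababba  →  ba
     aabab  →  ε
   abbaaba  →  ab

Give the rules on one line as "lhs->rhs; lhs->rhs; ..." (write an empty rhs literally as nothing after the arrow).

aa->a; aba->ab; abb->

  | aaaa => aaa => aa => a
  | abb => ε
  | babababb => babbabb => babb => b
  | aaaaba => aaaba => aaba => aba => ab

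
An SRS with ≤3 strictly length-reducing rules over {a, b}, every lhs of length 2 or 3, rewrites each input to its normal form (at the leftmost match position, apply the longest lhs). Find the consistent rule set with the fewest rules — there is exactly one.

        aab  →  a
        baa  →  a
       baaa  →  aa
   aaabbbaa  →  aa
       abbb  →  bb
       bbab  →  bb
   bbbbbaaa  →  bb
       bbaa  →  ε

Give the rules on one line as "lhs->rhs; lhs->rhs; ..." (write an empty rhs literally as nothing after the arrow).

  | aab => a
  | baa => a
  | baaa => aa
  | aaabbbaa => aabbaa => abaa => aa

ab->; ba->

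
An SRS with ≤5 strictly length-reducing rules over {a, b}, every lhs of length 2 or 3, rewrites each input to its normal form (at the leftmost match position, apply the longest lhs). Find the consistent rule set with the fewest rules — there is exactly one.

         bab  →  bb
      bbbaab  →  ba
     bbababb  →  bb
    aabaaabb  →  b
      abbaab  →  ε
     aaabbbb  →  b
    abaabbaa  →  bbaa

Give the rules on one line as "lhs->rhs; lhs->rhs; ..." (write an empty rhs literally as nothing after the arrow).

  | bab => bb
  | bbbaab => baaab => ba
  | bbababb => bbbabb => baabb => bb
  | aabaaabb => aaabb => ab => b

aab->; ab->b; abb->; bbb->ba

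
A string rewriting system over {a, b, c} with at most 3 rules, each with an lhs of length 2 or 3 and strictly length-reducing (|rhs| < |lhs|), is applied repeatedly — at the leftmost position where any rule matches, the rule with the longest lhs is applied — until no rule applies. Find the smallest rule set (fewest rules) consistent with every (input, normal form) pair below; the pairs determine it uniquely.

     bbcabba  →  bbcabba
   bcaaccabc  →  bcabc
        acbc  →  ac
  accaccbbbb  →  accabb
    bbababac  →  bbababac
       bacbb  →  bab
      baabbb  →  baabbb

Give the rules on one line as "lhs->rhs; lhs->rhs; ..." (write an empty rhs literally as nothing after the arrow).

aac->b; cb->

  | bbcabba
  | bcaaccabc => bcbcabc => bcabc
  | acbc => ac
  | accaccbbbb => accacbbb => accabb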